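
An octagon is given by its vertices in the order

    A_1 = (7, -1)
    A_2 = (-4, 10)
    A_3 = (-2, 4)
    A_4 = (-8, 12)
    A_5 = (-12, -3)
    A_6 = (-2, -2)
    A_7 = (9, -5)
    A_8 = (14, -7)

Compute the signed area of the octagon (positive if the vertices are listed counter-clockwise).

Cross-terms: 66, 4, 8, 168, 18, 28, 7, 35  ⇒  Σ = 334
Signed area = Σ/2 = 167 (positive ⇒ counter-clockwise traversal).

167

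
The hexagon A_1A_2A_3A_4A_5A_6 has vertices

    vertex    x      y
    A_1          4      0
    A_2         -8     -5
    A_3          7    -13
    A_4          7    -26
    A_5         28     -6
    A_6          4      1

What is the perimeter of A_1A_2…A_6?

98

|A_1A_2| = √((-12)² + (-5)²) = √169 = 13
|A_2A_3| = √((15)² + (-8)²) = √289 = 17
|A_3A_4| = √((0)² + (-13)²) = √169 = 13
|A_4A_5| = √((21)² + (20)²) = √841 = 29
|A_5A_6| = √((-24)² + (7)²) = √625 = 25
|A_6A_1| = √((0)² + (-1)²) = √1 = 1
Perimeter = 13 + 17 + 13 + 29 + 25 + 1 = 98.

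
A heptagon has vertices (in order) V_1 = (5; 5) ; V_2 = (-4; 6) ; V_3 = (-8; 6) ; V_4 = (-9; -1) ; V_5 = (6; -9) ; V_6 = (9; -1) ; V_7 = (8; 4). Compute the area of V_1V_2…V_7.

V_1→V_2: (5)(6) − (-4)(5) = 50
V_2→V_3: (-4)(6) − (-8)(6) = 24
V_3→V_4: (-8)(-1) − (-9)(6) = 62
V_4→V_5: (-9)(-9) − (6)(-1) = 87
V_5→V_6: (6)(-1) − (9)(-9) = 75
V_6→V_7: (9)(4) − (8)(-1) = 44
V_7→V_1: (8)(5) − (5)(4) = 20
Σ = 362
Area = |Σ|/2 = 181.

181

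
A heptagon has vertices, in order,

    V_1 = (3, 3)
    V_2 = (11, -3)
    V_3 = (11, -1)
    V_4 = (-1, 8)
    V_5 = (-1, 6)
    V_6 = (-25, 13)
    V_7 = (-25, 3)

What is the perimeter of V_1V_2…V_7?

92

|V_1V_2| = √((8)² + (-6)²) = √100 = 10
|V_2V_3| = √((0)² + (2)²) = √4 = 2
|V_3V_4| = √((-12)² + (9)²) = √225 = 15
|V_4V_5| = √((0)² + (-2)²) = √4 = 2
|V_5V_6| = √((-24)² + (7)²) = √625 = 25
|V_6V_7| = √((0)² + (-10)²) = √100 = 10
|V_7V_1| = √((28)² + (0)²) = √784 = 28
Perimeter = 10 + 2 + 15 + 2 + 25 + 10 + 28 = 92.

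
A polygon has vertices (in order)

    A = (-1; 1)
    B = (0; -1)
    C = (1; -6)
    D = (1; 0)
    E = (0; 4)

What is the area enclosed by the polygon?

8

Apply the shoelace formula: 2A = Σ (x_i·y_{i+1} − x_{i+1}·y_i), indices taken mod 5.
A→B: (-1)(-1) − (0)(1) = 1
B→C: (0)(-6) − (1)(-1) = 1
C→D: (1)(0) − (1)(-6) = 6
D→E: (1)(4) − (0)(0) = 4
E→A: (0)(1) − (-1)(4) = 4
Σ = 16
Area = |Σ|/2 = 8.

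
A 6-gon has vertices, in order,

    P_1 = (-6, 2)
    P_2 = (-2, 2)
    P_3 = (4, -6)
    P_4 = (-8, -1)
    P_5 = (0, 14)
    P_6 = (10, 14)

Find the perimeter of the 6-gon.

74

|P_1P_2| = √((4)² + (0)²) = √16 = 4
|P_2P_3| = √((6)² + (-8)²) = √100 = 10
|P_3P_4| = √((-12)² + (5)²) = √169 = 13
|P_4P_5| = √((8)² + (15)²) = √289 = 17
|P_5P_6| = √((10)² + (0)²) = √100 = 10
|P_6P_1| = √((-16)² + (-12)²) = √400 = 20
Perimeter = 4 + 10 + 13 + 17 + 10 + 20 = 74.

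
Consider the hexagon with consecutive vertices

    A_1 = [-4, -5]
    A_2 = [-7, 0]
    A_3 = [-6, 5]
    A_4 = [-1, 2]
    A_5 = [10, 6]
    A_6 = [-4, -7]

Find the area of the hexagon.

Apply the shoelace (surveyor's) formula: 2A = Σ (x_i·y_{i+1} − x_{i+1}·y_i), indices taken mod 6.
Σ = (-35) + (-35) + (-7) + (-26) + (-46) + (-8) = -157
Area = |Σ|/2 = 78.5.

78.5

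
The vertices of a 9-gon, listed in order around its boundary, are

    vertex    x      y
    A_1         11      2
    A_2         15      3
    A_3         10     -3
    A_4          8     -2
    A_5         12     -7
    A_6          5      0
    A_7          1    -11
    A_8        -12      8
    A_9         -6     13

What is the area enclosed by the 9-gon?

253.5

Apply Gauss's area formula: 2A = Σ (x_i·y_{i+1} − x_{i+1}·y_i), indices taken mod 9.
A_1→A_2: (11)(3) − (15)(2) = 3
A_2→A_3: (15)(-3) − (10)(3) = -75
A_3→A_4: (10)(-2) − (8)(-3) = 4
A_4→A_5: (8)(-7) − (12)(-2) = -32
A_5→A_6: (12)(0) − (5)(-7) = 35
A_6→A_7: (5)(-11) − (1)(0) = -55
A_7→A_8: (1)(8) − (-12)(-11) = -124
A_8→A_9: (-12)(13) − (-6)(8) = -108
A_9→A_1: (-6)(2) − (11)(13) = -155
Σ = -507
Area = |Σ|/2 = 253.5.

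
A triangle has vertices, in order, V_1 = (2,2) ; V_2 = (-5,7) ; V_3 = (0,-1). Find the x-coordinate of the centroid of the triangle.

-1

Apply the surveyor's formula. First the cross-terms c_i = x_i·y_{i+1} − x_{i+1}·y_i:
  24, 5, 2  ⇒  2A = 31, A = 15.5.
Then Σ (x_i + x_{i+1})·c_i = -93, so x̄ = -93 / (6·15.5) = -1.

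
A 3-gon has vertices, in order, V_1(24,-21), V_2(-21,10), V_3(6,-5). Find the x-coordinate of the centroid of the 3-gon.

Apply the shoelace (surveyor's) formula. First the cross-terms c_i = x_i·y_{i+1} − x_{i+1}·y_i:
  -201, 45, -6  ⇒  2A = -162, A = -81.
Then Σ (x_i + x_{i+1})·c_i = -1458, so x̄ = -1458 / (6·(-81)) = 3.

3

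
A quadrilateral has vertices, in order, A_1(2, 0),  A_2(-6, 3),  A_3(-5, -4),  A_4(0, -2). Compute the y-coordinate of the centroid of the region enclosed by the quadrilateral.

-89/177

Apply Gauss's area formula. First the cross-terms c_i = x_i·y_{i+1} − x_{i+1}·y_i:
  6, 39, 10, 4  ⇒  2A = 59, A = 29.5.
Then Σ (y_i + y_{i+1})·c_i = -89, so ȳ = -89 / (6·29.5) = -89/177.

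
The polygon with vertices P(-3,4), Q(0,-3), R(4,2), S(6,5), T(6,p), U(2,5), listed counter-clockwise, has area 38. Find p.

6

The doubled signed area Σ (x_i y_{i+1} − x_{i+1} y_i) is linear in p.
With p=0 it equals 52; the coefficient of p is 4 (from the two edges through T).
So 4·p + 52 = 2·38 = 76 ⇒ p = 6.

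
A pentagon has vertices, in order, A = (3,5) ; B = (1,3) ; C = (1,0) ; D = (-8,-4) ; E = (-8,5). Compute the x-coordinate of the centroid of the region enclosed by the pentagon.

-293/78

Apply Gauss's area formula. First the cross-terms c_i = x_i·y_{i+1} − x_{i+1}·y_i:
  4, -3, -4, -72, -55  ⇒  2A = -130, A = -65.
Then Σ (x_i + x_{i+1})·c_i = 1465, so x̄ = 1465 / (6·(-65)) = -293/78.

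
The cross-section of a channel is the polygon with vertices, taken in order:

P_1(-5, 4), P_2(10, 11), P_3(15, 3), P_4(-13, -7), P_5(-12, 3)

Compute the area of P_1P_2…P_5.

226

Apply the surveyor's formula: 2A = Σ (x_i·y_{i+1} − x_{i+1}·y_i), indices taken mod 5.
Σ = (-95) + (-135) + (-66) + (-123) + (-33) = -452
Area = |Σ|/2 = 226.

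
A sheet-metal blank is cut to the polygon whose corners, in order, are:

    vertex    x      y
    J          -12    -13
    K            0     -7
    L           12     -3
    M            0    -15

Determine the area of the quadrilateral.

96

Σ = (84) + (84) + (-180) + (-180) = -192
Area = |Σ|/2 = 96.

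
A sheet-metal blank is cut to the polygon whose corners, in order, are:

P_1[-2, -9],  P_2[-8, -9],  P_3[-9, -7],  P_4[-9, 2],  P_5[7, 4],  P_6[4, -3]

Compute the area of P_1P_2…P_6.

Apply the surveyor's formula: 2A = Σ (x_i·y_{i+1} − x_{i+1}·y_i), indices taken mod 6.
Σ = (-54) + (-25) + (-81) + (-50) + (-37) + (-42) = -289
Area = |Σ|/2 = 144.5.

144.5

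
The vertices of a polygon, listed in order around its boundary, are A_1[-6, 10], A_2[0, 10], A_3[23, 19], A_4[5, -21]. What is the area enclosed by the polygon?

Apply the shoelace formula: 2A = Σ (x_i·y_{i+1} − x_{i+1}·y_i), indices taken mod 4.
Σ = (-60) + (-230) + (-578) + (-76) = -944
Area = |Σ|/2 = 472.

472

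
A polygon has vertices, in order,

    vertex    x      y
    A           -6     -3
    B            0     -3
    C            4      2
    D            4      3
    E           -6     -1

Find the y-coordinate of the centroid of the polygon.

-2/3

Apply the shoelace (surveyor's) formula. First the cross-terms c_i = x_i·y_{i+1} − x_{i+1}·y_i:
  18, 12, 4, 14, 12  ⇒  2A = 60, A = 30.
Then Σ (y_i + y_{i+1})·c_i = -120, so ȳ = -120 / (6·30) = -2/3.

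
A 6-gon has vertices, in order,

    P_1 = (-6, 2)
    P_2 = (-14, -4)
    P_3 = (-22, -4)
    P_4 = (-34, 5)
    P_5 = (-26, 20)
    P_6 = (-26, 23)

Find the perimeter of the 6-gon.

|P_1P_2| = √((-8)² + (-6)²) = √100 = 10
|P_2P_3| = √((-8)² + (0)²) = √64 = 8
|P_3P_4| = √((-12)² + (9)²) = √225 = 15
|P_4P_5| = √((8)² + (15)²) = √289 = 17
|P_5P_6| = √((0)² + (3)²) = √9 = 3
|P_6P_1| = √((20)² + (-21)²) = √841 = 29
Perimeter = 10 + 8 + 15 + 17 + 3 + 29 = 82.

82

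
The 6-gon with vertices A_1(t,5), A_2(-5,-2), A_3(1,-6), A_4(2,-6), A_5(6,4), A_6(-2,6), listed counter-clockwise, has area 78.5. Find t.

-2

Write out the shoelace sum; only the two edges meeting at A_1 involve t:
2·Area = [((-2)·5 − t·6) + (t·(-2) − (-5)·5)] + 126
       = -8·t + 141 = 157
⇒ t = -2.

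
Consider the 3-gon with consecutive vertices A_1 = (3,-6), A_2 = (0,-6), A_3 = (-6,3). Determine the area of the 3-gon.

13.5

Apply the surveyor's formula: 2A = Σ (x_i·y_{i+1} − x_{i+1}·y_i), indices taken mod 3.
Cross-terms: -18, -36, 27  ⇒  Σ = -27
Area = |Σ|/2 = 13.5.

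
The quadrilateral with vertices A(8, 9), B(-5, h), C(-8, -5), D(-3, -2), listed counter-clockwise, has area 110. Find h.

10

The doubled signed area Σ (x_i y_{i+1} − x_{i+1} y_i) is linear in h.
With h=0 it equals 60; the coefficient of h is 16 (from the two edges through B).
So 16·h + 60 = 2·110 = 220 ⇒ h = 10.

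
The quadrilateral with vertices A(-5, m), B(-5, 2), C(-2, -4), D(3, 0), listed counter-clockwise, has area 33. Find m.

The doubled signed area Σ (x_i y_{i+1} − x_{i+1} y_i) is linear in m.
With m=0 it equals 26; the coefficient of m is 8 (from the two edges through A).
So 8·m + 26 = 2·33 = 66 ⇒ m = 5.

5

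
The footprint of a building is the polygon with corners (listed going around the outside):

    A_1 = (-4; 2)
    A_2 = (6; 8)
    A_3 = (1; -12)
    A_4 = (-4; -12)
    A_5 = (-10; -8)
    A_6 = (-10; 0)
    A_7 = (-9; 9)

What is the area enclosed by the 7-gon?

212

Apply Gauss's area formula: 2A = Σ (x_i·y_{i+1} − x_{i+1}·y_i), indices taken mod 7.
Σ = (-44) + (-80) + (-60) + (-88) + (-80) + (-90) + (18) = -424
Area = |Σ|/2 = 212.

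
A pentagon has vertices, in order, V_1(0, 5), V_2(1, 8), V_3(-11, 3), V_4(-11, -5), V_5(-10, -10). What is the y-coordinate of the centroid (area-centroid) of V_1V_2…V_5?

55/276

Apply the shoelace formula. First the cross-terms c_i = x_i·y_{i+1} − x_{i+1}·y_i:
  -5, 91, 88, 60, -50  ⇒  2A = 184, A = 92.
Then Σ (y_i + y_{i+1})·c_i = 110, so ȳ = 110 / (6·92) = 55/276.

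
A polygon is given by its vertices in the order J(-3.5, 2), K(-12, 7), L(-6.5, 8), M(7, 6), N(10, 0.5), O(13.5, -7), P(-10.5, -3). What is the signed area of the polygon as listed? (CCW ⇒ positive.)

J→K: (-3.5)(7) − (-12)(2) = -0.5
K→L: (-12)(8) − (-6.5)(7) = -50.5
L→M: (-6.5)(6) − (7)(8) = -95
M→N: (7)(0.5) − (10)(6) = -56.5
N→O: (10)(-7) − (13.5)(0.5) = -76.75
O→P: (13.5)(-3) − (-10.5)(-7) = -114
P→J: (-10.5)(2) − (-3.5)(-3) = -31.5
Σ = -424.75
Signed area = Σ/2 = -212.375 (negative ⇒ clockwise traversal).

-212.375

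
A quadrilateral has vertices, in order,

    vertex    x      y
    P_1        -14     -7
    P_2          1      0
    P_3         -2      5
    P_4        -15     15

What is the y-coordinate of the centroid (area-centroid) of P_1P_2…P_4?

283/93

Apply Gauss's area formula. First the cross-terms c_i = x_i·y_{i+1} − x_{i+1}·y_i:
  7, 5, 45, 315  ⇒  2A = 372, A = 186.
Then Σ (y_i + y_{i+1})·c_i = 3396, so ȳ = 3396 / (6·186) = 283/93.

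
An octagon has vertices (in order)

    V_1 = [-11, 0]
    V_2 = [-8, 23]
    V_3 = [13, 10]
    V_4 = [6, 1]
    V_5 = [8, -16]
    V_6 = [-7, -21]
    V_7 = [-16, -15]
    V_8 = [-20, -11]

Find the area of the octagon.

V_1→V_2: (-11)(23) − (-8)(0) = -253
V_2→V_3: (-8)(10) − (13)(23) = -379
V_3→V_4: (13)(1) − (6)(10) = -47
V_4→V_5: (6)(-16) − (8)(1) = -104
V_5→V_6: (8)(-21) − (-7)(-16) = -280
V_6→V_7: (-7)(-15) − (-16)(-21) = -231
V_7→V_8: (-16)(-11) − (-20)(-15) = -124
V_8→V_1: (-20)(0) − (-11)(-11) = -121
Σ = -1539
Area = |Σ|/2 = 769.5.

769.5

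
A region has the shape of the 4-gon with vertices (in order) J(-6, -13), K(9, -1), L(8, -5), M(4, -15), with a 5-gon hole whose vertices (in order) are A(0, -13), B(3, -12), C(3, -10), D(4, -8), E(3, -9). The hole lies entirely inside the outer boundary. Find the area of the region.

73

Outer boundary:
Apply Gauss's area formula: 2A = Σ (x_i·y_{i+1} − x_{i+1}·y_i), indices taken mod 4.
Cross-terms: 123, -37, -100, -142  ⇒  Σ = -156
Area = |Σ|/2 = 78.
Hole:
Apply the shoelace formula: 2A = Σ (x_i·y_{i+1} − x_{i+1}·y_i), indices taken mod 5.
Σ = (39) + (6) + (16) + (-12) + (-39) = 10
Area = |Σ|/2 = 5.
Net area = 78 − 5 = 73.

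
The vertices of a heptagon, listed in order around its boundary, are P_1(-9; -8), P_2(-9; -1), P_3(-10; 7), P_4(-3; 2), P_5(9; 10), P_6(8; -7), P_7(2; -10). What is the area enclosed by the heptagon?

249

Σ = (-63) + (-73) + (1) + (-48) + (-143) + (-66) + (-106) = -498
Area = |Σ|/2 = 249.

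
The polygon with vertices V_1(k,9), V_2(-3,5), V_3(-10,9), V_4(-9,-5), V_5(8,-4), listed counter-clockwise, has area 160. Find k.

The doubled signed area Σ (x_i y_{i+1} − x_{i+1} y_i) is linear in k.
With k=0 it equals 329; the coefficient of k is 9 (from the two edges through V_1).
So 9·k + 329 = 2·160 = 320 ⇒ k = -1.

-1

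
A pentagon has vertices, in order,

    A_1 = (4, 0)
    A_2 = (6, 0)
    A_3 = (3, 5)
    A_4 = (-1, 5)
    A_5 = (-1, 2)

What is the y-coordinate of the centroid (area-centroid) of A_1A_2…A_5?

71/27

Apply Gauss's area formula. First the cross-terms c_i = x_i·y_{i+1} − x_{i+1}·y_i:
  0, 30, 20, 3, -8  ⇒  2A = 45, A = 22.5.
Then Σ (y_i + y_{i+1})·c_i = 355, so ȳ = 355 / (6·22.5) = 71/27.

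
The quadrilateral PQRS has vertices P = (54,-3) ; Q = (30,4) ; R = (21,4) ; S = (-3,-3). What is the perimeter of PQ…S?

|PQ| = √((-24)² + (7)²) = √625 = 25
|QR| = √((-9)² + (0)²) = √81 = 9
|RS| = √((-24)² + (-7)²) = √625 = 25
|SP| = √((57)² + (0)²) = √3249 = 57
Perimeter = 25 + 9 + 25 + 57 = 116.

116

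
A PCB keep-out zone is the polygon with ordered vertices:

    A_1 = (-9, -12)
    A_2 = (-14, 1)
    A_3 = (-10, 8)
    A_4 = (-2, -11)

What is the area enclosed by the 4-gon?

Apply the shoelace (surveyor's) formula: 2A = Σ (x_i·y_{i+1} − x_{i+1}·y_i), indices taken mod 4.
A_1→A_2: (-9)(1) − (-14)(-12) = -177
A_2→A_3: (-14)(8) − (-10)(1) = -102
A_3→A_4: (-10)(-11) − (-2)(8) = 126
A_4→A_1: (-2)(-12) − (-9)(-11) = -75
Σ = -228
Area = |Σ|/2 = 114.

114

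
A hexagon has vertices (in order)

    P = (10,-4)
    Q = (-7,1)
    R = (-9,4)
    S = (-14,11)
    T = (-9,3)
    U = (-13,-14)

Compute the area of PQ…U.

Apply the shoelace formula: 2A = Σ (x_i·y_{i+1} − x_{i+1}·y_i), indices taken mod 6.
Σ = (-18) + (-19) + (-43) + (57) + (165) + (192) = 334
Area = |Σ|/2 = 167.

167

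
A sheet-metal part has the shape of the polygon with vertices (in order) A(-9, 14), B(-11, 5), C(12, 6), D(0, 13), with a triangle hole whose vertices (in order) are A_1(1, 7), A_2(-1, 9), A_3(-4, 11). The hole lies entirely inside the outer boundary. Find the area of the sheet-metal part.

Outer boundary:
Σ = (109) + (-126) + (156) + (117) = 256
Area = |Σ|/2 = 128.
Hole:
Cross-terms: 16, 25, -39  ⇒  Σ = 2
Area = |Σ|/2 = 1.
Net area = 128 − 1 = 127.

127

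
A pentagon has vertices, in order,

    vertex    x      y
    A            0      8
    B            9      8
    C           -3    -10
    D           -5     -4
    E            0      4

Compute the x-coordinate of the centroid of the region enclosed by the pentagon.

Apply the shoelace formula. First the cross-terms c_i = x_i·y_{i+1} − x_{i+1}·y_i:
  -72, -66, -38, -20, 0  ⇒  2A = -196, A = -98.
Then Σ (x_i + x_{i+1})·c_i = -640, so x̄ = -640 / (6·(-98)) = 160/147.

160/147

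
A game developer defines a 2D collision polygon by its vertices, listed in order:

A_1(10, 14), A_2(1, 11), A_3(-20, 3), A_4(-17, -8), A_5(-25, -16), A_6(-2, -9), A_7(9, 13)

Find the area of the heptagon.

423

Σ = (96) + (223) + (211) + (72) + (193) + (55) + (-4) = 846
Area = |Σ|/2 = 423.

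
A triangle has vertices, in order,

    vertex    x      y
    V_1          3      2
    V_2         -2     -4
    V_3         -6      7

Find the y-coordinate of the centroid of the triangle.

5/3

Apply the surveyor's formula. First the cross-terms c_i = x_i·y_{i+1} − x_{i+1}·y_i:
  -8, -38, -33  ⇒  2A = -79, A = -39.5.
Then Σ (y_i + y_{i+1})·c_i = -395, so ȳ = -395 / (6·(-39.5)) = 5/3.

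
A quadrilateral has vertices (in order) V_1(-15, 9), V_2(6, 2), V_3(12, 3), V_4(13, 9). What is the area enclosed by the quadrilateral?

115.5

Σ = (-84) + (-6) + (69) + (252) = 231
Area = |Σ|/2 = 115.5.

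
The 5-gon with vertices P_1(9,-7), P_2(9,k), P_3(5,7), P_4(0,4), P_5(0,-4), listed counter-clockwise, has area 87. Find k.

The doubled signed area Σ (x_i y_{i+1} − x_{i+1} y_i) is linear in k.
With k=0 it equals 182; the coefficient of k is 4 (from the two edges through P_2).
So 4·k + 182 = 2·87 = 174 ⇒ k = -2.

-2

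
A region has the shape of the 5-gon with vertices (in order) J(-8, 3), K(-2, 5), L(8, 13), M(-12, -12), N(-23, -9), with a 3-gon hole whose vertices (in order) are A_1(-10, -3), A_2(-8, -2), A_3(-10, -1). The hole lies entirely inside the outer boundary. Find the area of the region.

Outer boundary:
Cross-terms: -34, -66, 60, -168, -141  ⇒  Σ = -349
Area = |Σ|/2 = 174.5.
Hole:
Apply the shoelace (surveyor's) formula: 2A = Σ (x_i·y_{i+1} − x_{i+1}·y_i), indices taken mod 3.
A_1→A_2: (-10)(-2) − (-8)(-3) = -4
A_2→A_3: (-8)(-1) − (-10)(-2) = -12
A_3→A_1: (-10)(-3) − (-10)(-1) = 20
Σ = 4
Area = |Σ|/2 = 2.
Net area = 174.5 − 2 = 172.5.

172.5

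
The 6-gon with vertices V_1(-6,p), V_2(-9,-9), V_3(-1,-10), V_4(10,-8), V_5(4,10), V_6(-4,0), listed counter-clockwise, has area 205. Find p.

Write out the shoelace sum; only the two edges meeting at V_1 involve p:
2·Area = [((-4)·p − (-6)·0) + ((-6)·(-9) − (-9)·p)] + 361
       = 5·p + 415 = 410
⇒ p = -1.

-1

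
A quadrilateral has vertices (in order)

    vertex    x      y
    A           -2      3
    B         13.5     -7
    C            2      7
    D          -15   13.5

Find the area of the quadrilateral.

98

Apply the surveyor's formula: 2A = Σ (x_i·y_{i+1} − x_{i+1}·y_i), indices taken mod 4.
Σ = (-26.5) + (108.5) + (132) + (-18) = 196
Area = |Σ|/2 = 98.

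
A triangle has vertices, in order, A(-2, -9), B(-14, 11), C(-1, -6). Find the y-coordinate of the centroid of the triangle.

-4/3

Apply the surveyor's formula. First the cross-terms c_i = x_i·y_{i+1} − x_{i+1}·y_i:
  -148, 95, -3  ⇒  2A = -56, A = -28.
Then Σ (y_i + y_{i+1})·c_i = 224, so ȳ = 224 / (6·(-28)) = -4/3.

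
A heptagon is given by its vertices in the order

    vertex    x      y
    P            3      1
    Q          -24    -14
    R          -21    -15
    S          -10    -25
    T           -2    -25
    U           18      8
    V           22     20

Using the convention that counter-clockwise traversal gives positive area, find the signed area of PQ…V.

Cross-terms: -18, 66, 375, 200, 434, 184, -38  ⇒  Σ = 1203
Signed area = Σ/2 = 601.5 (positive ⇒ counter-clockwise traversal).

601.5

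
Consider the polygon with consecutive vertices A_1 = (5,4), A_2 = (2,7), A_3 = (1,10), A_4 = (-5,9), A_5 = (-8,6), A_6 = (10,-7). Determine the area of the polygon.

106

Apply the shoelace formula: 2A = Σ (x_i·y_{i+1} − x_{i+1}·y_i), indices taken mod 6.
Cross-terms: 27, 13, 59, 42, -4, 75  ⇒  Σ = 212
Area = |Σ|/2 = 106.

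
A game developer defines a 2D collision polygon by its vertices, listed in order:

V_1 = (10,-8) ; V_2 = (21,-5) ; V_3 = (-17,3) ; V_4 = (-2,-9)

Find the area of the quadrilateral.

Apply the shoelace formula: 2A = Σ (x_i·y_{i+1} − x_{i+1}·y_i), indices taken mod 4.
Σ = (118) + (-22) + (159) + (106) = 361
Area = |Σ|/2 = 180.5.

180.5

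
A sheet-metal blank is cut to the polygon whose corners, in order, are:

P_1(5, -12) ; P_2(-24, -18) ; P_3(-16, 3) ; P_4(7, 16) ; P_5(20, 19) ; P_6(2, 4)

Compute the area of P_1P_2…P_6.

602

Apply the surveyor's formula: 2A = Σ (x_i·y_{i+1} − x_{i+1}·y_i), indices taken mod 6.
Cross-terms: -378, -360, -277, -187, 42, -44  ⇒  Σ = -1204
Area = |Σ|/2 = 602.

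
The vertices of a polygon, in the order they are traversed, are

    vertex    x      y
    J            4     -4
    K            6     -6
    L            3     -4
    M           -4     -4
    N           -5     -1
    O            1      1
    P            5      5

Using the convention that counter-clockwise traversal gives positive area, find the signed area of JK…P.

-47

Apply the surveyor's formula: 2A = Σ (x_i·y_{i+1} − x_{i+1}·y_i), indices taken mod 7.
Σ = (0) + (-6) + (-28) + (-16) + (-4) + (0) + (-40) = -94
Signed area = Σ/2 = -47 (negative ⇒ clockwise traversal).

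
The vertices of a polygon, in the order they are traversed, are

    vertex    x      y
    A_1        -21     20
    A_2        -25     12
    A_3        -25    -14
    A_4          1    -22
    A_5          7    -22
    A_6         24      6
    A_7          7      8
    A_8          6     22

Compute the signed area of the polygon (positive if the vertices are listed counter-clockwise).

1501

Σ = (248) + (650) + (564) + (132) + (570) + (150) + (106) + (582) = 3002
Signed area = Σ/2 = 1501 (positive ⇒ counter-clockwise traversal).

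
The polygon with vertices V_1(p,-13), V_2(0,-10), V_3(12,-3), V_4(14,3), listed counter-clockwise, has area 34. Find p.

-4

Write out the shoelace sum; only the two edges meeting at V_1 involve p:
2·Area = [(14·(-13) − p·3) + (p·(-10) − 0·(-13))] + 198
       = -13·p + 16 = 68
⇒ p = -4.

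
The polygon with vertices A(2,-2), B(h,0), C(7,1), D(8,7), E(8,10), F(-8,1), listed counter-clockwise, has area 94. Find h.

7

Write out the shoelace sum; only the two edges meeting at B involve h:
2·Area = [(2·0 − h·(-2)) + (h·1 − 7·0)] + 167
       = 3·h + 167 = 188
⇒ h = 7.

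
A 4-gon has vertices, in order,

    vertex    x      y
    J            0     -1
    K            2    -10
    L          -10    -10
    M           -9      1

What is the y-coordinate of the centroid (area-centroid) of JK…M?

Apply Gauss's area formula. First the cross-terms c_i = x_i·y_{i+1} − x_{i+1}·y_i:
  2, -120, -100, 9  ⇒  2A = -209, A = -104.5.
Then Σ (y_i + y_{i+1})·c_i = 3278, so ȳ = 3278 / (6·(-104.5)) = -298/57.

-298/57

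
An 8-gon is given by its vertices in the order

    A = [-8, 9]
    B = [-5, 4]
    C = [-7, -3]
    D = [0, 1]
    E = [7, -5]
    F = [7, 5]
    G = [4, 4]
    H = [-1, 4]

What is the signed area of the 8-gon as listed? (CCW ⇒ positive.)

Σ = (13) + (43) + (-7) + (-7) + (70) + (8) + (20) + (23) = 163
Signed area = Σ/2 = 81.5 (positive ⇒ counter-clockwise traversal).

81.5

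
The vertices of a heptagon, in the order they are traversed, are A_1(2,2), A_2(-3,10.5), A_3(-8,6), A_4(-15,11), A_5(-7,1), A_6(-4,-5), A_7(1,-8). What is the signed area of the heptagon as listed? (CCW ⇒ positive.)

125.5

Apply the shoelace (surveyor's) formula: 2A = Σ (x_i·y_{i+1} − x_{i+1}·y_i), indices taken mod 7.
A_1→A_2: (2)(10.5) − (-3)(2) = 27
A_2→A_3: (-3)(6) − (-8)(10.5) = 66
A_3→A_4: (-8)(11) − (-15)(6) = 2
A_4→A_5: (-15)(1) − (-7)(11) = 62
A_5→A_6: (-7)(-5) − (-4)(1) = 39
A_6→A_7: (-4)(-8) − (1)(-5) = 37
A_7→A_1: (1)(2) − (2)(-8) = 18
Σ = 251
Signed area = Σ/2 = 125.5 (positive ⇒ counter-clockwise traversal).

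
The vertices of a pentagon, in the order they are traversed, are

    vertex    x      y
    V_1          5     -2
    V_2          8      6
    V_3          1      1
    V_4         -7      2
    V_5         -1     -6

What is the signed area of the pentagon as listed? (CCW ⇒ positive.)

66.5

V_1→V_2: (5)(6) − (8)(-2) = 46
V_2→V_3: (8)(1) − (1)(6) = 2
V_3→V_4: (1)(2) − (-7)(1) = 9
V_4→V_5: (-7)(-6) − (-1)(2) = 44
V_5→V_1: (-1)(-2) − (5)(-6) = 32
Σ = 133
Signed area = Σ/2 = 66.5 (positive ⇒ counter-clockwise traversal).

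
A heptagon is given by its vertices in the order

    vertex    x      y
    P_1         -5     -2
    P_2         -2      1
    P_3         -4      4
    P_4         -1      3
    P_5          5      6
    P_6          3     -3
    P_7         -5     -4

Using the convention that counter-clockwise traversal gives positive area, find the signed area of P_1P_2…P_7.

Apply the shoelace (surveyor's) formula: 2A = Σ (x_i·y_{i+1} − x_{i+1}·y_i), indices taken mod 7.
Cross-terms: -9, -4, -8, -21, -33, -27, -10  ⇒  Σ = -112
Signed area = Σ/2 = -56 (negative ⇒ clockwise traversal).

-56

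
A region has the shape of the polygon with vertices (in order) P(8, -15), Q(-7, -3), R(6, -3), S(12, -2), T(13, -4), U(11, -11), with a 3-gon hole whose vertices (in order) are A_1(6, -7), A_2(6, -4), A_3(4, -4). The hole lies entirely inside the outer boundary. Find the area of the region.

129

Outer boundary:
Cross-terms: -129, 39, 24, -22, -99, -77  ⇒  Σ = -264
Area = |Σ|/2 = 132.
Hole:
Apply the shoelace formula: 2A = Σ (x_i·y_{i+1} − x_{i+1}·y_i), indices taken mod 3.
Σ = (18) + (-8) + (-4) = 6
Area = |Σ|/2 = 3.
Net area = 132 − 3 = 129.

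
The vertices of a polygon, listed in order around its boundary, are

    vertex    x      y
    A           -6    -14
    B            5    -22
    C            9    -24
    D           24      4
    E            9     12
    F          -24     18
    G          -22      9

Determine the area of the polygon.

Apply Gauss's area formula: 2A = Σ (x_i·y_{i+1} − x_{i+1}·y_i), indices taken mod 7.
A→B: (-6)(-22) − (5)(-14) = 202
B→C: (5)(-24) − (9)(-22) = 78
C→D: (9)(4) − (24)(-24) = 612
D→E: (24)(12) − (9)(4) = 252
E→F: (9)(18) − (-24)(12) = 450
F→G: (-24)(9) − (-22)(18) = 180
G→A: (-22)(-14) − (-6)(9) = 362
Σ = 2136
Area = |Σ|/2 = 1068.

1068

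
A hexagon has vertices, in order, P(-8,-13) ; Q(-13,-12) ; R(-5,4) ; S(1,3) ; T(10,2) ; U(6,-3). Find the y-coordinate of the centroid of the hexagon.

-687/188

Apply the shoelace (surveyor's) formula. First the cross-terms c_i = x_i·y_{i+1} − x_{i+1}·y_i:
  -73, -112, -19, -28, -42, -102  ⇒  2A = -376, A = -188.
Then Σ (y_i + y_{i+1})·c_i = 4122, so ȳ = 4122 / (6·(-188)) = -687/188.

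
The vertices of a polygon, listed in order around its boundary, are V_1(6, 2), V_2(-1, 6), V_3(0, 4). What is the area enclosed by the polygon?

Cross-terms: 38, -4, -24  ⇒  Σ = 10
Area = |Σ|/2 = 5.

5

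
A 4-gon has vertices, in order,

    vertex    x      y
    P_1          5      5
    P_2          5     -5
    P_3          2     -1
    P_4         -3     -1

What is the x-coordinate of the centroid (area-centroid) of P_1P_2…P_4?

8/3

Apply the surveyor's formula. First the cross-terms c_i = x_i·y_{i+1} − x_{i+1}·y_i:
  -50, 5, -5, -10  ⇒  2A = -60, A = -30.
Then Σ (x_i + x_{i+1})·c_i = -480, so x̄ = -480 / (6·(-30)) = 8/3.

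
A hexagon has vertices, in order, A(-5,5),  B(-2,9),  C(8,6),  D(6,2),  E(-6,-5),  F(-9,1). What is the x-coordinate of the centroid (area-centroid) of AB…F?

-131/124

Apply Gauss's area formula. First the cross-terms c_i = x_i·y_{i+1} − x_{i+1}·y_i:
  -35, -84, -20, -18, -51, -40  ⇒  2A = -248, A = -124.
Then Σ (x_i + x_{i+1})·c_i = 786, so x̄ = 786 / (6·(-124)) = -131/124.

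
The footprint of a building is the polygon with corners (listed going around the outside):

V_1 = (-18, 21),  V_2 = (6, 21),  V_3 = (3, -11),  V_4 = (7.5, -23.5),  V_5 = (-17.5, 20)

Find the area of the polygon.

444.875

Apply the surveyor's formula: 2A = Σ (x_i·y_{i+1} − x_{i+1}·y_i), indices taken mod 5.
Σ = (-504) + (-129) + (12) + (-261.25) + (-7.5) = -889.75
Area = |Σ|/2 = 444.875.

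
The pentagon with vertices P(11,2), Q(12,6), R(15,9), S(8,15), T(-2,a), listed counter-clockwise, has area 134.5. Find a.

-10

The doubled signed area Σ (x_i y_{i+1} − x_{i+1} y_i) is linear in a.
With a=0 it equals 239; the coefficient of a is -3 (from the two edges through T).
So -3·a + 239 = 2·134.5 = 269 ⇒ a = -10.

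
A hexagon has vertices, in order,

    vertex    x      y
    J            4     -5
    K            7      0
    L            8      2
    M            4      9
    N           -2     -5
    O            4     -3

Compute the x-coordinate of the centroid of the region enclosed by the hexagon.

449/129

Apply the shoelace (surveyor's) formula. First the cross-terms c_i = x_i·y_{i+1} − x_{i+1}·y_i:
  35, 14, 64, -2, 26, -8  ⇒  2A = 129, A = 64.5.
Then Σ (x_i + x_{i+1})·c_i = 1347, so x̄ = 1347 / (6·64.5) = 449/129.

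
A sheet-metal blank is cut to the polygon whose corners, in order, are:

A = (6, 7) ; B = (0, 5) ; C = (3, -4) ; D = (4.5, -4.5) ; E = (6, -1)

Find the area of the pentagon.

Apply the shoelace formula: 2A = Σ (x_i·y_{i+1} − x_{i+1}·y_i), indices taken mod 5.
Σ = (30) + (-15) + (4.5) + (22.5) + (48) = 90
Area = |Σ|/2 = 45.

45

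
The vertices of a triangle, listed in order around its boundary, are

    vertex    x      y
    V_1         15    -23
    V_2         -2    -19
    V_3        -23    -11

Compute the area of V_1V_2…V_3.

Apply the shoelace (surveyor's) formula: 2A = Σ (x_i·y_{i+1} − x_{i+1}·y_i), indices taken mod 3.
Σ = (-331) + (-415) + (694) = -52
Area = |Σ|/2 = 26.

26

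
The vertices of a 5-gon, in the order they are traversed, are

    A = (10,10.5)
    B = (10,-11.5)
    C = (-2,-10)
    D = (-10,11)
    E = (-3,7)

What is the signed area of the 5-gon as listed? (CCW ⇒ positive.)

-301.75

A→B: (10)(-11.5) − (10)(10.5) = -220
B→C: (10)(-10) − (-2)(-11.5) = -123
C→D: (-2)(11) − (-10)(-10) = -122
D→E: (-10)(7) − (-3)(11) = -37
E→A: (-3)(10.5) − (10)(7) = -101.5
Σ = -603.5
Signed area = Σ/2 = -301.75 (negative ⇒ clockwise traversal).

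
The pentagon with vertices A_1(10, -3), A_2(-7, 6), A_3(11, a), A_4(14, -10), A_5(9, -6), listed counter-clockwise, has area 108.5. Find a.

-15

Write out the shoelace sum; only the two edges meeting at A_3 involve a:
2·Area = [((-7)·a − 11·6) + (11·(-10) − 14·a)] + 78
       = -21·a + -98 = 217
⇒ a = -15.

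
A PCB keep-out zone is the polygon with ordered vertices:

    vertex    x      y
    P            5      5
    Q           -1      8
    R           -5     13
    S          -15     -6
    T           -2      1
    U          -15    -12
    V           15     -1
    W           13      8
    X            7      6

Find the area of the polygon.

332

P→Q: (5)(8) − (-1)(5) = 45
Q→R: (-1)(13) − (-5)(8) = 27
R→S: (-5)(-6) − (-15)(13) = 225
S→T: (-15)(1) − (-2)(-6) = -27
T→U: (-2)(-12) − (-15)(1) = 39
U→V: (-15)(-1) − (15)(-12) = 195
V→W: (15)(8) − (13)(-1) = 133
W→X: (13)(6) − (7)(8) = 22
X→P: (7)(5) − (5)(6) = 5
Σ = 664
Area = |Σ|/2 = 332.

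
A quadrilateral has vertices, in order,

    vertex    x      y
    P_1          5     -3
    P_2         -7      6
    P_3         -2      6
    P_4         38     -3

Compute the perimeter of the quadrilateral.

|P_1P_2| = √((-12)² + (9)²) = √225 = 15
|P_2P_3| = √((5)² + (0)²) = √25 = 5
|P_3P_4| = √((40)² + (-9)²) = √1681 = 41
|P_4P_1| = √((-33)² + (0)²) = √1089 = 33
Perimeter = 15 + 5 + 41 + 33 = 94.

94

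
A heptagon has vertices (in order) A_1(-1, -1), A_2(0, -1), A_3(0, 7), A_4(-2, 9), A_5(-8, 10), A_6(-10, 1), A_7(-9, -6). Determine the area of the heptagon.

Apply the surveyor's formula: 2A = Σ (x_i·y_{i+1} − x_{i+1}·y_i), indices taken mod 7.
A_1→A_2: (-1)(-1) − (0)(-1) = 1
A_2→A_3: (0)(7) − (0)(-1) = 0
A_3→A_4: (0)(9) − (-2)(7) = 14
A_4→A_5: (-2)(10) − (-8)(9) = 52
A_5→A_6: (-8)(1) − (-10)(10) = 92
A_6→A_7: (-10)(-6) − (-9)(1) = 69
A_7→A_1: (-9)(-1) − (-1)(-6) = 3
Σ = 231
Area = |Σ|/2 = 115.5.

115.5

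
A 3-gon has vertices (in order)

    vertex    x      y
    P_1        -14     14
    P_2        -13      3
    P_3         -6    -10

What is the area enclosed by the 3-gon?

P_1→P_2: (-14)(3) − (-13)(14) = 140
P_2→P_3: (-13)(-10) − (-6)(3) = 148
P_3→P_1: (-6)(14) − (-14)(-10) = -224
Σ = 64
Area = |Σ|/2 = 32.

32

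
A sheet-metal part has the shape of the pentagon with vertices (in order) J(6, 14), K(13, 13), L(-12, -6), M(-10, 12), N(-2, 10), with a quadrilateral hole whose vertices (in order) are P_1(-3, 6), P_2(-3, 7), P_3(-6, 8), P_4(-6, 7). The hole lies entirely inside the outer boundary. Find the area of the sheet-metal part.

194

Outer boundary:
Apply the shoelace formula: 2A = Σ (x_i·y_{i+1} − x_{i+1}·y_i), indices taken mod 5.
J→K: (6)(13) − (13)(14) = -104
K→L: (13)(-6) − (-12)(13) = 78
L→M: (-12)(12) − (-10)(-6) = -204
M→N: (-10)(10) − (-2)(12) = -76
N→J: (-2)(14) − (6)(10) = -88
Σ = -394
Area = |Σ|/2 = 197.
Hole:
P_1→P_2: (-3)(7) − (-3)(6) = -3
P_2→P_3: (-3)(8) − (-6)(7) = 18
P_3→P_4: (-6)(7) − (-6)(8) = 6
P_4→P_1: (-6)(6) − (-3)(7) = -15
Σ = 6
Area = |Σ|/2 = 3.
Net area = 197 − 3 = 194.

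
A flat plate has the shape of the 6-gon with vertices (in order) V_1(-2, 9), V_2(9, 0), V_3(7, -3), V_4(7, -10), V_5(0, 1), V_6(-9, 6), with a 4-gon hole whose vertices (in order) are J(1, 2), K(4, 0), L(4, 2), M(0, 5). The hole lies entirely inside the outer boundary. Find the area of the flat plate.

97.5

Outer boundary:
Apply the shoelace (surveyor's) formula: 2A = Σ (x_i·y_{i+1} − x_{i+1}·y_i), indices taken mod 6.
Σ = (-81) + (-27) + (-49) + (7) + (9) + (-69) = -210
Area = |Σ|/2 = 105.
Hole:
Apply the surveyor's formula: 2A = Σ (x_i·y_{i+1} − x_{i+1}·y_i), indices taken mod 4.
Cross-terms: -8, 8, 20, -5  ⇒  Σ = 15
Area = |Σ|/2 = 7.5.
Net area = 105 − 7.5 = 97.5.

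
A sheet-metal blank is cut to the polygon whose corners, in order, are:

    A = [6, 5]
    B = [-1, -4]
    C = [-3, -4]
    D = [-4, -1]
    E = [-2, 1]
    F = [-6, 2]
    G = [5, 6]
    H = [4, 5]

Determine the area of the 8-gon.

Apply the surveyor's formula: 2A = Σ (x_i·y_{i+1} − x_{i+1}·y_i), indices taken mod 8.
Cross-terms: -19, -8, -13, -6, 2, -46, 1, -10  ⇒  Σ = -99
Area = |Σ|/2 = 49.5.

49.5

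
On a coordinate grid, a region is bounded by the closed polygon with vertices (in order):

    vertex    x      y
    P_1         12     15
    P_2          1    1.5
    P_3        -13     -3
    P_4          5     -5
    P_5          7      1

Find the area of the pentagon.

Σ = (3) + (16.5) + (80) + (40) + (93) = 232.5
Area = |Σ|/2 = 116.25.

116.25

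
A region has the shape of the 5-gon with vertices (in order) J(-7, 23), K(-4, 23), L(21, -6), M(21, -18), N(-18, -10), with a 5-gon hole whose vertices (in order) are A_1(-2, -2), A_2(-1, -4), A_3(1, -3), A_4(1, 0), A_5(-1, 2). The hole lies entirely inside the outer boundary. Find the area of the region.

Outer boundary:
Apply the shoelace (surveyor's) formula: 2A = Σ (x_i·y_{i+1} − x_{i+1}·y_i), indices taken mod 5.
Σ = (-69) + (-459) + (-252) + (-534) + (-484) = -1798
Area = |Σ|/2 = 899.
Hole:
Apply the surveyor's formula: 2A = Σ (x_i·y_{i+1} − x_{i+1}·y_i), indices taken mod 5.
A_1→A_2: (-2)(-4) − (-1)(-2) = 6
A_2→A_3: (-1)(-3) − (1)(-4) = 7
A_3→A_4: (1)(0) − (1)(-3) = 3
A_4→A_5: (1)(2) − (-1)(0) = 2
A_5→A_1: (-1)(-2) − (-2)(2) = 6
Σ = 24
Area = |Σ|/2 = 12.
Net area = 899 − 12 = 887.

887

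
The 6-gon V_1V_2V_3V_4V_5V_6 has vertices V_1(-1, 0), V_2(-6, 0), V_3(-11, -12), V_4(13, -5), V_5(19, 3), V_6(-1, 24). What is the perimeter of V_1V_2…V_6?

106

|V_1V_2| = √((-5)² + (0)²) = √25 = 5
|V_2V_3| = √((-5)² + (-12)²) = √169 = 13
|V_3V_4| = √((24)² + (7)²) = √625 = 25
|V_4V_5| = √((6)² + (8)²) = √100 = 10
|V_5V_6| = √((-20)² + (21)²) = √841 = 29
|V_6V_1| = √((0)² + (-24)²) = √576 = 24
Perimeter = 5 + 13 + 25 + 10 + 29 + 24 = 106.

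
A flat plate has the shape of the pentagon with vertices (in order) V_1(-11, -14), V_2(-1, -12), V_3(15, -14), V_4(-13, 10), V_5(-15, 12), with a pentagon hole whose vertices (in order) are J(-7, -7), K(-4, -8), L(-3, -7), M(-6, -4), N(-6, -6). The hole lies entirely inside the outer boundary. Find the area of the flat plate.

301

Outer boundary:
Cross-terms: 118, 194, -32, -6, 342  ⇒  Σ = 616
Area = |Σ|/2 = 308.
Hole:
Apply the shoelace formula: 2A = Σ (x_i·y_{i+1} − x_{i+1}·y_i), indices taken mod 5.
Σ = (28) + (4) + (-30) + (12) + (0) = 14
Area = |Σ|/2 = 7.
Net area = 308 − 7 = 301.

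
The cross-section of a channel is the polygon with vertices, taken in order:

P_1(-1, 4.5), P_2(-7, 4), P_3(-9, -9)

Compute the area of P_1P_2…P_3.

Apply the shoelace formula: 2A = Σ (x_i·y_{i+1} − x_{i+1}·y_i), indices taken mod 3.
Σ = (27.5) + (99) + (-49.5) = 77
Area = |Σ|/2 = 38.5.

38.5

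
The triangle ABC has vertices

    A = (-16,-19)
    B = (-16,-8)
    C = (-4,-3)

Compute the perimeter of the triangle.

44

|AB| = √((0)² + (11)²) = √121 = 11
|BC| = √((12)² + (5)²) = √169 = 13
|CA| = √((-12)² + (-16)²) = √400 = 20
Perimeter = 11 + 13 + 20 = 44.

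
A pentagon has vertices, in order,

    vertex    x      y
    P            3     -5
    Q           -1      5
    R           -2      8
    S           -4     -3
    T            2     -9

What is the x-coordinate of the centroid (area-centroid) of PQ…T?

Apply the shoelace (surveyor's) formula. First the cross-terms c_i = x_i·y_{i+1} − x_{i+1}·y_i:
  10, 2, 38, 42, 17  ⇒  2A = 109, A = 54.5.
Then Σ (x_i + x_{i+1})·c_i = -213, so x̄ = -213 / (6·54.5) = -71/109.

-71/109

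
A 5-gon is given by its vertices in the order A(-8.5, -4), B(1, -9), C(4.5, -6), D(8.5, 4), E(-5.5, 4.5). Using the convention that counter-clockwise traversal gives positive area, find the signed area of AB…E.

152.25

Apply Gauss's area formula: 2A = Σ (x_i·y_{i+1} − x_{i+1}·y_i), indices taken mod 5.
Σ = (80.5) + (34.5) + (69) + (60.25) + (60.25) = 304.5
Signed area = Σ/2 = 152.25 (positive ⇒ counter-clockwise traversal).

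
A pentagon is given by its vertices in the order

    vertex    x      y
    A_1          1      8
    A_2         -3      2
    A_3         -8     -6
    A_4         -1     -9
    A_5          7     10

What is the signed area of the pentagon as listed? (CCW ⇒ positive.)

112.5

Apply the shoelace (surveyor's) formula: 2A = Σ (x_i·y_{i+1} − x_{i+1}·y_i), indices taken mod 5.
Cross-terms: 26, 34, 66, 53, 46  ⇒  Σ = 225
Signed area = Σ/2 = 112.5 (positive ⇒ counter-clockwise traversal).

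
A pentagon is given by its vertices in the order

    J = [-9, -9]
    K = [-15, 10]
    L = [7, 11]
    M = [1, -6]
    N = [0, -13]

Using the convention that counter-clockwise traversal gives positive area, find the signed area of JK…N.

-321.5

Apply the surveyor's formula: 2A = Σ (x_i·y_{i+1} − x_{i+1}·y_i), indices taken mod 5.
J→K: (-9)(10) − (-15)(-9) = -225
K→L: (-15)(11) − (7)(10) = -235
L→M: (7)(-6) − (1)(11) = -53
M→N: (1)(-13) − (0)(-6) = -13
N→J: (0)(-9) − (-9)(-13) = -117
Σ = -643
Signed area = Σ/2 = -321.5 (negative ⇒ clockwise traversal).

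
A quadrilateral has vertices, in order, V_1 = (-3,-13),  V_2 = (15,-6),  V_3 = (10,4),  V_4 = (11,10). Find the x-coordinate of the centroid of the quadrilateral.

1457/207

Apply Gauss's area formula. First the cross-terms c_i = x_i·y_{i+1} − x_{i+1}·y_i:
  213, 120, 56, -113  ⇒  2A = 276, A = 138.
Then Σ (x_i + x_{i+1})·c_i = 5828, so x̄ = 5828 / (6·138) = 1457/207.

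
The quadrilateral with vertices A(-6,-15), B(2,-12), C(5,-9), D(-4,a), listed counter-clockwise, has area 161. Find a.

14

Write out the shoelace sum; only the two edges meeting at D involve a:
2·Area = [(5·a − (-4)·(-9)) + ((-4)·(-15) − (-6)·a)] + 144
       = 11·a + 168 = 322
⇒ a = 14.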